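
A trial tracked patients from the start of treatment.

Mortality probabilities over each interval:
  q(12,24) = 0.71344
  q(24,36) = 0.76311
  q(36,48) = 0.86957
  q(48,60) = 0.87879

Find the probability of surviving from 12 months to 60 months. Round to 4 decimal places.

0.0011

P(survive 12→60) = (1 − 0.71344) × (1 − 0.76311) × (1 − 0.86957) × (1 − 0.87879).
= 0.28656 × 0.23689 × 0.13043 × 0.12121 = 0.001073.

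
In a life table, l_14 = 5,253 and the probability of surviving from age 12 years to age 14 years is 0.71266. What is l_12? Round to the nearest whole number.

l_12 = l_14 / p = 5,253 / 0.71266 = 7371.

7371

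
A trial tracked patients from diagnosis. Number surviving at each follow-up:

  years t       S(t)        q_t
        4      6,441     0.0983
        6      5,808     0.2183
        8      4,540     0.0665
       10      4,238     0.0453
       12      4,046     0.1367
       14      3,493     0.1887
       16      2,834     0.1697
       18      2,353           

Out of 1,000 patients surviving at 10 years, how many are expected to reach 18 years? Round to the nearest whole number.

555

The relevant probability is 2,353/4,238 = 0.555215.
Expected number = 1,000 × 0.555215 = 555.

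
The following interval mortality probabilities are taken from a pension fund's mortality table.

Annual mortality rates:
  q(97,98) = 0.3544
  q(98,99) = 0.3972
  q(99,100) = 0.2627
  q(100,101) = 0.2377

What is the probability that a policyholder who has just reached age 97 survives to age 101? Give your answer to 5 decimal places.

0.21873

P(survive 97→101) = (1 − 0.3544) × (1 − 0.3972) × (1 − 0.2627) × (1 − 0.2377).
= 0.6456 × 0.6028 × 0.7373 × 0.7623 = 0.218729.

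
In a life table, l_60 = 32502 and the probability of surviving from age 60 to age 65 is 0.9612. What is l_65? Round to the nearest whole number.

l_65 = l_60 × p = 32502 × 0.9612 = 31241.

31241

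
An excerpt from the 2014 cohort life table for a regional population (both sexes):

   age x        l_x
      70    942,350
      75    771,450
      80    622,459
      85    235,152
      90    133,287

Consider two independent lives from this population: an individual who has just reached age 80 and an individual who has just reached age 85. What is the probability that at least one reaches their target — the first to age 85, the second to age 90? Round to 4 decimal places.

0.7305

p₁ = l_85/l_80 = 235,152/622,459 = 0.377779; p₂ = l_90/l_85 = 133,287/235,152 = 0.566812.
P(at least one) = 1 − (1−p₁)(1−p₂) = 1 − 0.622221 × 0.433188 = 0.730461.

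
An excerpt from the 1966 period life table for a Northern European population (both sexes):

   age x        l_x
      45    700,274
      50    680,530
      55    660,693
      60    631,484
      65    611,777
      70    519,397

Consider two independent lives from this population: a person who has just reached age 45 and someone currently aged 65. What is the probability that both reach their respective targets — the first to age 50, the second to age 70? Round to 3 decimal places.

p₁ = l_50/l_45 = 680,530/700,274 = 0.971805; p₂ = l_70/l_65 = 519,397/611,777 = 0.848997.
P(both) = p₁ × p₂ = 0.971805 × 0.848997 = 0.825060.

0.825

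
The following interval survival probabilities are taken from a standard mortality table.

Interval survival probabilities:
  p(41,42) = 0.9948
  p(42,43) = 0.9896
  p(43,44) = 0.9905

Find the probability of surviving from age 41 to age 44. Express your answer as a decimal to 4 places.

0.9751

Survival from 41 to 44 is the product of surviving each interval: 0.9948 × 0.9896 × 0.9905.
= 0.975102.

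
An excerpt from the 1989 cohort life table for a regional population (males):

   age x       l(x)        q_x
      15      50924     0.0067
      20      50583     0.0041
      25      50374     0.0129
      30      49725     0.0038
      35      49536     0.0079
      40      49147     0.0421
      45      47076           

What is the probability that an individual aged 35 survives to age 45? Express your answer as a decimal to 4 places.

The conditional survival probability is l(45)/l(35) = 47076/49536 = 0.950339.

0.9503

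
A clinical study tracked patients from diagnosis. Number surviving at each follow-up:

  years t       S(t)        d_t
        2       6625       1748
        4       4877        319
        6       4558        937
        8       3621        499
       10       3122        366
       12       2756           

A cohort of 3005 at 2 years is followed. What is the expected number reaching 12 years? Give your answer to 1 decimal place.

1250.1

The relevant probability is 2756/6625 = 0.416000.
Expected number = 3005 × 0.416000 = 1250.1.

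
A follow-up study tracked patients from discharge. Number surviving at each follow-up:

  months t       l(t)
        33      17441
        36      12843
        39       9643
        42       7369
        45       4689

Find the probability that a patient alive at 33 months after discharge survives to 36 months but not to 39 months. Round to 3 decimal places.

This is the probability of reaching 36 but not 39, conditional on being alive at 33: (l(36) − l(39)) / l(33).
= (12843 − 9643) / 17441 = 3200 / 17441 = 0.183476.

0.183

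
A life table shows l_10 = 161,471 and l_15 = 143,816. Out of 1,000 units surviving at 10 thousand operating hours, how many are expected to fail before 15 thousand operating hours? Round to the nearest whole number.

The relevant probability is 1 − 143,816/161,471 = 0.109339.
Expected number = 1,000 × 0.109339 = 109.

109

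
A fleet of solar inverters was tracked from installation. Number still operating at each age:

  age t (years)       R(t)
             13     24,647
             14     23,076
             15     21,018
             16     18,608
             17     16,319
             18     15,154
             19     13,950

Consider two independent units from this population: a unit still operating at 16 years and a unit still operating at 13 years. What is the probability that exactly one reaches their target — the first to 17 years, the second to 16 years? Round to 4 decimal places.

p₁ = R(17)/R(16) = 16,319/18,608 = 0.876988; p₂ = R(16)/R(13) = 18,608/24,647 = 0.754980.
P(exactly one) = p₁(1−p₂) + (1−p₁)p₂ = 0.214880 + 0.092872 = 0.307751.

0.3078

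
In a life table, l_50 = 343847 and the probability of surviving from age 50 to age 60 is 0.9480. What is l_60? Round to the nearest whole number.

325967

l_60 = l_50 × p = 343847 × 0.9480 = 325967.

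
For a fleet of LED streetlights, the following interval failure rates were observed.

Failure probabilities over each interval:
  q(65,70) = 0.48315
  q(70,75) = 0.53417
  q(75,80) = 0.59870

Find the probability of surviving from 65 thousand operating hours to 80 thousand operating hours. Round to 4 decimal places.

0.0966

Survival from 65 to 80 is the product of surviving each interval: (1 − 0.48315) × (1 − 0.53417) × (1 − 0.59870).
= 0.51685 × 0.46583 × 0.40130 = 0.096619.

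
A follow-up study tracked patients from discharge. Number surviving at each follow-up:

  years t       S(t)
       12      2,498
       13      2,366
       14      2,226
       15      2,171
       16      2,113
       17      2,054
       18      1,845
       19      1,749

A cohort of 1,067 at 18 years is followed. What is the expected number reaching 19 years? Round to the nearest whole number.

1011

The relevant probability is 1,749/1,845 = 0.947967.
Expected number = 1,067 × 0.947967 = 1011.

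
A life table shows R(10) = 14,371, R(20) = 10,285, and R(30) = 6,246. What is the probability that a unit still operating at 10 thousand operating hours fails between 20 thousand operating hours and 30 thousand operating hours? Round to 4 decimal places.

0.2811

This is the probability of reaching 20 but not 30, conditional on being operational at 10: (R(20) − R(30)) / R(10).
= (10,285 − 6,246) / 14,371 = 4,039 / 14,371 = 0.281052.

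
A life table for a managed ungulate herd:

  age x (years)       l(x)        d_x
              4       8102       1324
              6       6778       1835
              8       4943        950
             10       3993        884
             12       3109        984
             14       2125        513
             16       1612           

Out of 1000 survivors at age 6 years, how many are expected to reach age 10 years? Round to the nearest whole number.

The relevant probability is 3993/6778 = 0.589112.
Expected number = 1000 × 0.589112 = 589.

589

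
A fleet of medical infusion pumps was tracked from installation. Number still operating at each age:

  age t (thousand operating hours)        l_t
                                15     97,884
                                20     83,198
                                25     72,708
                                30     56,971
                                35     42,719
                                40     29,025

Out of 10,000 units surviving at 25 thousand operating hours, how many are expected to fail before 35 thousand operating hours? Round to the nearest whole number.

The relevant probability is 1 − 42,719/72,708 = 0.412458.
Expected number = 10,000 × 0.412458 = 4125.

4125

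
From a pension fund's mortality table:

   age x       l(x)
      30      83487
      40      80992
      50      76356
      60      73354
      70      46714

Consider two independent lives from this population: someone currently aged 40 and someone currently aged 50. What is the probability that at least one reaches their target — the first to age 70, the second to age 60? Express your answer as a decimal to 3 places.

0.983

p₁ = l(70)/l(40) = 46714/80992 = 0.576773; p₂ = l(60)/l(50) = 73354/76356 = 0.960684.
P(at least one) = 1 − (1−p₁)(1−p₂) = 1 − 0.423227 × 0.039316 = 0.983360.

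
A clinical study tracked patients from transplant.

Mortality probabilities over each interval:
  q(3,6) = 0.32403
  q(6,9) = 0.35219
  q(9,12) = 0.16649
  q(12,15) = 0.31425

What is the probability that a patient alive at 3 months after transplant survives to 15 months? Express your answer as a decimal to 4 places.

The overall survival probability is (1 − 0.32403) × (1 − 0.35219) × (1 − 0.16649) × (1 − 0.31425).
= 0.67597 × 0.64781 × 0.83351 × 0.68575 = 0.250295.

0.2503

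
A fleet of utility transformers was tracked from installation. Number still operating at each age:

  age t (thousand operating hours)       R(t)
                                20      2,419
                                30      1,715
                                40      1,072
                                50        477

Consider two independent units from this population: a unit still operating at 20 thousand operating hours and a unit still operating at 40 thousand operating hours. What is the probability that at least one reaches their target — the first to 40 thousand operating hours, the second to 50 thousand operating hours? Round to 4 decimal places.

0.6909

p₁ = R(40)/R(20) = 1,072/2,419 = 0.443158; p₂ = R(50)/R(40) = 477/1,072 = 0.444963.
P(at least one) = 1 − (1−p₁)(1−p₂) = 1 − 0.556842 × 0.555037 = 0.690932.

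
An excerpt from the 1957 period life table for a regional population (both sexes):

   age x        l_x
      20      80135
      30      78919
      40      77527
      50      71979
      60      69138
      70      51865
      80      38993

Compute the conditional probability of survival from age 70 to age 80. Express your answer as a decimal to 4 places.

The conditional survival probability is l_80/l_70 = 38993/51865 = 0.751817.

0.7518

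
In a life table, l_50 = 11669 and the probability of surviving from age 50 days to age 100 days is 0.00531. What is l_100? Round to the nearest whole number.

62

l_100 = l_50 × p = 11669 × 0.00531 = 62.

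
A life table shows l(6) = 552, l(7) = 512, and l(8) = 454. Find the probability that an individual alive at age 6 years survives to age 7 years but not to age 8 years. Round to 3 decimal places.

0.105

This is the probability of reaching 7 but not 8, conditional on being alive at 6: (l(7) − l(8)) / l(6).
= (512 − 454) / 552 = 58 / 552 = 0.105072.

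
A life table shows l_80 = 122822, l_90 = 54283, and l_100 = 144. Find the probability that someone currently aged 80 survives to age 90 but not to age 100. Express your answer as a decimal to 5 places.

We want 10|10q80 = (l_90 − l_100)/l_80.
This is the probability of reaching 90 but not 100, conditional on being alive at 80: (l_90 − l_100) / l_80.
= (54283 − 144) / 122822 = 54139 / 122822 = 0.440792.

0.44079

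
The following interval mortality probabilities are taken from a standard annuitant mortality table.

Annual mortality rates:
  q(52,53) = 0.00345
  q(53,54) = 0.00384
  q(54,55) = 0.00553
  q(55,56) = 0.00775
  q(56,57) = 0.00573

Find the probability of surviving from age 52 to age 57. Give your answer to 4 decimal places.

0.9740

Chaining the interval survival probabilities: (1 − 0.00345) × (1 − 0.00384) × (1 − 0.00553) × (1 − 0.00775) × (1 − 0.00573).
= 0.99655 × 0.99616 × 0.99447 × 0.99225 × 0.99427 = 0.973969.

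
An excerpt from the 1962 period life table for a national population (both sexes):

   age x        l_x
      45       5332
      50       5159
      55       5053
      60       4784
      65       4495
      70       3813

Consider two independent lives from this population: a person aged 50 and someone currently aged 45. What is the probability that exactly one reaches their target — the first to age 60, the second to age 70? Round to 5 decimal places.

p₁ = l_60/l_50 = 4784/5159 = 0.927311; p₂ = l_70/l_45 = 3813/5332 = 0.715116.
P(exactly one) = p₁(1−p₂) + (1−p₁)p₂ = 0.264176 + 0.051981 = 0.316157.

0.31616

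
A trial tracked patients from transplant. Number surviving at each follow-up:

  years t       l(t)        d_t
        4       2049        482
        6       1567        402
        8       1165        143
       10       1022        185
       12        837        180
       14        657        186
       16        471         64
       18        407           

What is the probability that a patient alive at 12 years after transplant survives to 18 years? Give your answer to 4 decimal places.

The conditional survival probability is l(18)/l(12) = 407/837 = 0.486260.

0.4863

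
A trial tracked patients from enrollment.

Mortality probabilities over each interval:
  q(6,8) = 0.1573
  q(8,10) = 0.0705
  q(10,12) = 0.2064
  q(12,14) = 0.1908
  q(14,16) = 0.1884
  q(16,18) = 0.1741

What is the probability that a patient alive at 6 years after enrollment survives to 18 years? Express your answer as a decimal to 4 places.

0.3372

Chaining the interval survival probabilities: (1 − 0.1573) × (1 − 0.0705) × (1 − 0.2064) × (1 − 0.1908) × (1 − 0.1884) × (1 − 0.1741).
= 0.8427 × 0.9295 × 0.7936 × 0.8092 × 0.8116 × 0.8259 = 0.337170.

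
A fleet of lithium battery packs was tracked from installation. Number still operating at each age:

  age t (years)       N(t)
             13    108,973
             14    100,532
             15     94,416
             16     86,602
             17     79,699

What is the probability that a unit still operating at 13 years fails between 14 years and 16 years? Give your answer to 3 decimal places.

This is the probability of reaching 14 but not 16, conditional on being operational at 13: (N(14) − N(16)) / N(13).
= (100,532 − 86,602) / 108,973 = 13,930 / 108,973 = 0.127830.

0.128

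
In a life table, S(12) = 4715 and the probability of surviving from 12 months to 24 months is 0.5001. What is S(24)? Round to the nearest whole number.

2358

S(24) = S(12) × p = 4715 × 0.5001 = 2358.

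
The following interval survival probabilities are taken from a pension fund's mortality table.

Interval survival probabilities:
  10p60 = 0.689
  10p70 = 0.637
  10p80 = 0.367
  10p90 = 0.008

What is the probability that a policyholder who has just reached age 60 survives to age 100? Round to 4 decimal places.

40p60 = 0.689 × 0.637 × 0.367 × 0.008.
= 0.001289.

0.0013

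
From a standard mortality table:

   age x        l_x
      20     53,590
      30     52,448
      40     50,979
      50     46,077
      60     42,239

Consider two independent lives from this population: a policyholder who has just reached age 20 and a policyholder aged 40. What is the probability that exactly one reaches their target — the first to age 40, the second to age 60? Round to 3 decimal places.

0.203

p₁ = l_40/l_20 = 50,979/53,590 = 0.951278; p₂ = l_60/l_40 = 42,239/50,979 = 0.828557.
P(exactly one) = p₁(1−p₂) + (1−p₁)p₂ = 0.163090 + 0.040369 = 0.203459.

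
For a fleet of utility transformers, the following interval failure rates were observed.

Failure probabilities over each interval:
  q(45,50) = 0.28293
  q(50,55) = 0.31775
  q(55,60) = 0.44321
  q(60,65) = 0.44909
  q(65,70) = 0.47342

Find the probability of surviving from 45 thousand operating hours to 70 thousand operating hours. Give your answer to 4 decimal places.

The overall survival probability is (1 − 0.28293) × (1 − 0.31775) × (1 − 0.44321) × (1 − 0.44909) × (1 − 0.47342).
= 0.71707 × 0.68225 × 0.55679 × 0.55091 × 0.52658 = 0.079021.

0.0790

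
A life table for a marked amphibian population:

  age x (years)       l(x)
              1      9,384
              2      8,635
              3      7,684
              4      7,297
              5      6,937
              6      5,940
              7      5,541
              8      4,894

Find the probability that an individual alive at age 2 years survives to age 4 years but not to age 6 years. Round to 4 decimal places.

0.1572

This is the probability of reaching 4 but not 6, conditional on being alive at 2: (l(4) − l(6)) / l(2).
= (7,297 − 5,940) / 8,635 = 1,357 / 8,635 = 0.157151.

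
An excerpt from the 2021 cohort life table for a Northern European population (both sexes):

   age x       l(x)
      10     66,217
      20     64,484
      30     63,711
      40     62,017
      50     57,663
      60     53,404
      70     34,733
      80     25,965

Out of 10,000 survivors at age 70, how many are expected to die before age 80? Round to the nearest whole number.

The relevant probability is 1 − 25,965/34,733 = 0.252440.
Expected number = 10,000 × 0.252440 = 2524.

2524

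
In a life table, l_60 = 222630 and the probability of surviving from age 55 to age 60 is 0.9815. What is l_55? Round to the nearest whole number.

226826

l_55 = l_60 / p = 222630 / 0.9815 = 226826.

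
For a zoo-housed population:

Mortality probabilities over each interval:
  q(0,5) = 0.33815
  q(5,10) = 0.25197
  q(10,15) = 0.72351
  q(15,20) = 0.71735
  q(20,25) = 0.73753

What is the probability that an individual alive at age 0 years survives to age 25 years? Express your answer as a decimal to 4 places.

Survival from 0 to 25 is the product of surviving each interval: (1 − 0.33815) × (1 − 0.25197) × (1 − 0.72351) × (1 − 0.71735) × (1 − 0.73753).
= 0.66185 × 0.74803 × 0.27649 × 0.28265 × 0.26247 = 0.010155.

0.0102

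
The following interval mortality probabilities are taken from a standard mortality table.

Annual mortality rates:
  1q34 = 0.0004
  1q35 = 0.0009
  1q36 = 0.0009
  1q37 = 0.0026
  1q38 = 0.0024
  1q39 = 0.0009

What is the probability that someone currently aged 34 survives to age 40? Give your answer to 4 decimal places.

6p34 = (1 − 0.0004) × (1 − 0.0009) × (1 − 0.0009) × (1 − 0.0026) × (1 − 0.0024) × (1 − 0.0009).
= 0.9996 × 0.9991 × 0.9991 × 0.9974 × 0.9976 × 0.9991 = 0.991925.

0.9919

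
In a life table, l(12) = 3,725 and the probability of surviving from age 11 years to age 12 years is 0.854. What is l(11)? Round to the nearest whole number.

l(11) = l(12) / p = 3,725 / 0.854 = 4362.

4362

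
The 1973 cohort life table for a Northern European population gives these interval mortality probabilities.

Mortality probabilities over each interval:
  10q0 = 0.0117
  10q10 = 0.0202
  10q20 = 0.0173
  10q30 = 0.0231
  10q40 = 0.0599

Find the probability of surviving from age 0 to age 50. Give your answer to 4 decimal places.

0.8739

50p0 = (1 − 0.0117) × (1 − 0.0202) × (1 − 0.0173) × (1 − 0.0231) × (1 − 0.0599).
= 0.9883 × 0.9798 × 0.9827 × 0.9769 × 0.9401 = 0.873919.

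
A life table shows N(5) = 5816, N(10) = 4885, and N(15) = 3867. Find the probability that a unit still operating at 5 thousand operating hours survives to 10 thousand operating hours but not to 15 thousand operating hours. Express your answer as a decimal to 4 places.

This is the probability of reaching 10 but not 15, conditional on being operational at 5: (N(10) − N(15)) / N(5).
= (4885 − 3867) / 5816 = 1018 / 5816 = 0.175034.

0.1750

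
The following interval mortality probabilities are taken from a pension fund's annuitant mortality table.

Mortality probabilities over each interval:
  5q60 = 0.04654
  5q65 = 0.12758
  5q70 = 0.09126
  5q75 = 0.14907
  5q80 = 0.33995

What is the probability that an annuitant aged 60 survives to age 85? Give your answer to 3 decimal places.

Survival from 60 to 85 is the product of surviving each interval: (1 − 0.04654) × (1 − 0.12758) × (1 − 0.09126) × (1 − 0.14907) × (1 − 0.33995).
= 0.95346 × 0.87242 × 0.90874 × 0.85093 × 0.66005 = 0.424559.

0.425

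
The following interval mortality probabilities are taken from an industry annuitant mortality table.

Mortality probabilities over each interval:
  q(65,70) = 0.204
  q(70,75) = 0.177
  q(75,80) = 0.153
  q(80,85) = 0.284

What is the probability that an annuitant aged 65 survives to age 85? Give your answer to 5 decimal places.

P(survive 65→85) = (1 − 0.204) × (1 − 0.177) × (1 − 0.153) × (1 − 0.284).
= 0.796 × 0.823 × 0.847 × 0.716 = 0.397292.

0.39729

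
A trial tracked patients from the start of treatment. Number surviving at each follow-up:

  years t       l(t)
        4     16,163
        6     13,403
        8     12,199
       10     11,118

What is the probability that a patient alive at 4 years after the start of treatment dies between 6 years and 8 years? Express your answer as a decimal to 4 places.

0.0745

This is the probability of reaching 6 but not 8, conditional on being alive at 4: (l(6) − l(8)) / l(4).
= (13,403 − 12,199) / 16,163 = 1,204 / 16,163 = 0.074491.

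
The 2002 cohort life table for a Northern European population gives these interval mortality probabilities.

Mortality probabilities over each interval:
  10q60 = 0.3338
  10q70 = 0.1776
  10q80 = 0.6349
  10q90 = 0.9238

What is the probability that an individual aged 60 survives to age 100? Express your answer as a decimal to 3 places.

0.015

Survival from 60 to 100 is the product of surviving each interval: (1 − 0.3338) × (1 − 0.1776) × (1 − 0.6349) × (1 − 0.9238).
= 0.6662 × 0.8224 × 0.3651 × 0.0762 = 0.015242.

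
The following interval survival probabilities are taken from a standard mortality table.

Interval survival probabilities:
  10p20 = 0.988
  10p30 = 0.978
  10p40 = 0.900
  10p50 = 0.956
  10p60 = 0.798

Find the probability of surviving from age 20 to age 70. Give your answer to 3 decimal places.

0.663

The overall survival probability is 0.988 × 0.978 × 0.900 × 0.956 × 0.798.
= 0.663436.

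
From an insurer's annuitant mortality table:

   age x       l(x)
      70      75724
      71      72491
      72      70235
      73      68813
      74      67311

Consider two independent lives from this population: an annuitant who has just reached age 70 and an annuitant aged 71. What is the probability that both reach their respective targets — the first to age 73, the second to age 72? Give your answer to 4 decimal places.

0.8805

p₁ = l(73)/l(70) = 68813/75724 = 0.908734; p₂ = l(72)/l(71) = 70235/72491 = 0.968879.
P(both) = p₁ × p₂ = 0.908734 × 0.968879 = 0.880453.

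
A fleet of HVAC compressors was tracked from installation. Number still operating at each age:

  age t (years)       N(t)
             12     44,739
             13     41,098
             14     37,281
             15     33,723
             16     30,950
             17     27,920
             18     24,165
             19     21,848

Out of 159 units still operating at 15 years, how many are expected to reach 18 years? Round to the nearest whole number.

The relevant probability is 24,165/33,723 = 0.716573.
Expected number = 159 × 0.716573 = 114.

114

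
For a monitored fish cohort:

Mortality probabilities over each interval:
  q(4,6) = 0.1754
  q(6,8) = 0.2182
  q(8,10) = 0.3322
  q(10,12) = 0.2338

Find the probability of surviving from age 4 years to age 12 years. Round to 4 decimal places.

0.3299

Survival from 4 to 12 is the product of surviving each interval: (1 − 0.1754) × (1 − 0.2182) × (1 − 0.3322) × (1 − 0.2338).
= 0.8246 × 0.7818 × 0.6678 × 0.7662 = 0.329858.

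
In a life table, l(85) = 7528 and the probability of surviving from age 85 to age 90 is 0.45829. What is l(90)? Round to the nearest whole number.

l(90) = l(85) × p = 7528 × 0.45829 = 3450.

3450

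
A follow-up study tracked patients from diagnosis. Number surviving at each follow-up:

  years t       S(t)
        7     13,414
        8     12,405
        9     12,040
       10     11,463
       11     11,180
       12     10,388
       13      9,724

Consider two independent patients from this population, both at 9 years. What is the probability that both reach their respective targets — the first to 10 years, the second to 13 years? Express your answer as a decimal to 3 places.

p₁ = S(10)/S(9) = 11,463/12,040 = 0.952076; p₂ = S(13)/S(9) = 9,724/12,040 = 0.807641.
P(both) = p₁ × p₂ = 0.952076 × 0.807641 = 0.768936.

0.769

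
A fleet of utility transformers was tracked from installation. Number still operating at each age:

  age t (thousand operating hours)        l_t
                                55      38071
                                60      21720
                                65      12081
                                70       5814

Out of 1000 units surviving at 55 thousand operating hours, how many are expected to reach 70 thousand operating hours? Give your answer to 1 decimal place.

The relevant probability is 5814/38071 = 0.152715.
Expected number = 1000 × 0.152715 = 152.7.

152.7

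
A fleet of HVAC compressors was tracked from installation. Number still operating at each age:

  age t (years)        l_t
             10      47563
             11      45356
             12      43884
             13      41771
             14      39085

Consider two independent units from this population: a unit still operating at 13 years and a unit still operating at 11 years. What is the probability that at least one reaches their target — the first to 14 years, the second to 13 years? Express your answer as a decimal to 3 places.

0.995

p₁ = l_14/l_13 = 39085/41771 = 0.935697; p₂ = l_13/l_11 = 41771/45356 = 0.920959.
P(at least one) = 1 − (1−p₁)(1−p₂) = 1 − 0.064303 × 0.079041 = 0.994917.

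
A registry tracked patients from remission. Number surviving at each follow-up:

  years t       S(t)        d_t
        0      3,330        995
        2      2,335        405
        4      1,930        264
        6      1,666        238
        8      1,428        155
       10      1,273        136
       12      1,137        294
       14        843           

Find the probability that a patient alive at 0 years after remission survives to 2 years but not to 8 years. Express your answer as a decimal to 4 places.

This is the probability of reaching 2 but not 8, conditional on being alive at 0: (S(2) − S(8)) / S(0).
= (2,335 − 1,428) / 3,330 = 907 / 3,330 = 0.272372.

0.2724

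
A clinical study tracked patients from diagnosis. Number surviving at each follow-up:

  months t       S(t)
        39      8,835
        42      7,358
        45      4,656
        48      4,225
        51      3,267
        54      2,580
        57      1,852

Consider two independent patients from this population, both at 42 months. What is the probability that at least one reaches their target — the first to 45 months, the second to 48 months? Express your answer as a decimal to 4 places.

p₁ = S(45)/S(42) = 4,656/7,358 = 0.632781; p₂ = S(48)/S(42) = 4,225/7,358 = 0.574205.
P(at least one) = 1 − (1−p₁)(1−p₂) = 1 − 0.367219 × 0.425795 = 0.843640.

0.8436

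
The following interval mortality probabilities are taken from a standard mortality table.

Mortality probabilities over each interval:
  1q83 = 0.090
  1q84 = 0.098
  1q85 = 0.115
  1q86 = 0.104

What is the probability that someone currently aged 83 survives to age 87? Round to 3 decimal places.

Survival from 83 to 87 is the product of surviving each interval: (1 − 0.090) × (1 − 0.098) × (1 − 0.115) × (1 − 0.104).
= 0.910 × 0.902 × 0.885 × 0.896 = 0.650877.

0.651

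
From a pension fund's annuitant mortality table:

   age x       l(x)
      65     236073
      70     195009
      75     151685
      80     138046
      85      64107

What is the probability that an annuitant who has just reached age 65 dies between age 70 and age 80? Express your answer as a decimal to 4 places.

0.2413

This is the probability of reaching 70 but not 80, conditional on being alive at 65: (l(70) − l(80)) / l(65).
= (195009 − 138046) / 236073 = 56963 / 236073 = 0.241294.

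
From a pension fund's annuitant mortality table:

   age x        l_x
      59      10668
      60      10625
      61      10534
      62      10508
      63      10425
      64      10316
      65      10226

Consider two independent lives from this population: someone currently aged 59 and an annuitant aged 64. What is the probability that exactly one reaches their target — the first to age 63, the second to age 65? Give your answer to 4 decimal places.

p₁ = l_63/l_59 = 10425/10668 = 0.977222; p₂ = l_65/l_64 = 10226/10316 = 0.991276.
P(exactly one) = p₁(1−p₂) + (1−p₁)p₂ = 0.008525 + 0.022579 = 0.031105.

0.0311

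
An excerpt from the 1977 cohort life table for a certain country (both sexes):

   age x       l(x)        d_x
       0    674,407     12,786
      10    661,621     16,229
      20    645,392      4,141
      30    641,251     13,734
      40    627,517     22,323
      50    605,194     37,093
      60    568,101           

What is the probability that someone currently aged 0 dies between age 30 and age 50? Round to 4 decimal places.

This is the probability of reaching 30 but not 50, conditional on being alive at 0: (l(30) − l(50)) / l(0).
= (641,251 − 605,194) / 674,407 = 36,057 / 674,407 = 0.053465.

0.0535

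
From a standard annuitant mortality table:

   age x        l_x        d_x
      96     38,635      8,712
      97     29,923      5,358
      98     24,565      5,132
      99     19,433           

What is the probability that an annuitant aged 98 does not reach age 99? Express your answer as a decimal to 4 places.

P(die before 99 | alive at 98) = 1 − l_99/l_98 = 1 − 19,433/24,565 = (5,132)/24,565 = 0.208915.

0.2089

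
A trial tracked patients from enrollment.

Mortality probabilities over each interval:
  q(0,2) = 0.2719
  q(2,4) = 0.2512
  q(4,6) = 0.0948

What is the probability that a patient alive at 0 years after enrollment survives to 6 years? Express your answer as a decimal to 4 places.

Survival from 0 to 6 is the product of surviving each interval: (1 − 0.2719) × (1 − 0.2512) × (1 − 0.0948).
= 0.7281 × 0.7488 × 0.9052 = 0.493516.

0.4935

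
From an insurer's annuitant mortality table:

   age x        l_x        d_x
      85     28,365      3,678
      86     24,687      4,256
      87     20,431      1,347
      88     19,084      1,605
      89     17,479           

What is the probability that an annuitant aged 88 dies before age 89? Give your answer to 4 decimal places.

P(die before 89 | alive at 88) = 1 − l_89/l_88 = 1 − 17,479/19,084 = (1,605)/19,084 = 0.084102.

0.0841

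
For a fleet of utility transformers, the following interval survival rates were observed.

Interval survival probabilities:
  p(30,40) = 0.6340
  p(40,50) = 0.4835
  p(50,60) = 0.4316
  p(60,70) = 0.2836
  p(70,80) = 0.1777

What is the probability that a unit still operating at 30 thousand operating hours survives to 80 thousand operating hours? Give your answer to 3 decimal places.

Chaining the interval survival probabilities: 0.6340 × 0.4835 × 0.4316 × 0.2836 × 0.1777.
= 0.006667.

0.007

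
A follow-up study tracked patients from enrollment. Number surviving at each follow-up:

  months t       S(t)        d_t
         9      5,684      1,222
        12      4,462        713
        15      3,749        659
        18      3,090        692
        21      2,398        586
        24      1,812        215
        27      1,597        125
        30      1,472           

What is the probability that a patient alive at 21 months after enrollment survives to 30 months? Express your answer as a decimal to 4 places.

0.6138

The conditional survival probability is S(30)/S(21) = 1,472/2,398 = 0.613845.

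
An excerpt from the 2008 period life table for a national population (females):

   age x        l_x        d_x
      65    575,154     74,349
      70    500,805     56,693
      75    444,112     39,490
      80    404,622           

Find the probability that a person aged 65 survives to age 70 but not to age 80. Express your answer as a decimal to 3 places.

This is the probability of reaching 70 but not 80, conditional on being alive at 65: (l_70 − l_80) / l_65.
= (500,805 − 404,622) / 575,154 = 96,183 / 575,154 = 0.167230.

0.167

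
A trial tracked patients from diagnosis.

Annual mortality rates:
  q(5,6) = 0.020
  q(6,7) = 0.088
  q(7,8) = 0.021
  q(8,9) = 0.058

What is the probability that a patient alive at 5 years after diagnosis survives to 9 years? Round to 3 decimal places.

The overall survival probability is (1 − 0.020) × (1 − 0.088) × (1 − 0.021) × (1 − 0.058).
= 0.980 × 0.912 × 0.979 × 0.942 = 0.824242.

0.824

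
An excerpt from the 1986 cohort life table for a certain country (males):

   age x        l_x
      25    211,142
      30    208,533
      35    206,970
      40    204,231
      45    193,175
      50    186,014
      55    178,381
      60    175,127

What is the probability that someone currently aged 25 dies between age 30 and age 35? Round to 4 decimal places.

0.0074

We want 5|5q25 = (l_30 − l_35)/l_25.
This is the probability of reaching 30 but not 35, conditional on being alive at 25: (l_30 − l_35) / l_25.
= (208,533 − 206,970) / 211,142 = 1,563 / 211,142 = 0.007403.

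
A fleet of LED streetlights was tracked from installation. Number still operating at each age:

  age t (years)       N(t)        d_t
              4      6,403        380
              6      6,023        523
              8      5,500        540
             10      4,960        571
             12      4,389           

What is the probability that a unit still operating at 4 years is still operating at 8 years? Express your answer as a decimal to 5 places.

The conditional survival probability is N(8)/N(4) = 5,500/6,403 = 0.858972.

0.85897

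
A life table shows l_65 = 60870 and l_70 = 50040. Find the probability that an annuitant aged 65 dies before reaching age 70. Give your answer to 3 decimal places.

0.178

P(die before 70 | alive at 65) = 1 − l_70/l_65 = 1 − 50040/60870 = (10830)/60870 = 0.177920.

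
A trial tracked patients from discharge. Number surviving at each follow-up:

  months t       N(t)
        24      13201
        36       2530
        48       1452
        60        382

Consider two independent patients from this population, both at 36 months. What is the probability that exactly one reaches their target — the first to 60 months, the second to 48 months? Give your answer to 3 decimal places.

p₁ = N(60)/N(36) = 382/2530 = 0.150988; p₂ = N(48)/N(36) = 1452/2530 = 0.573913.
P(exactly one) = p₁(1−p₂) + (1−p₁)p₂ = 0.064334 + 0.487259 = 0.551593.

0.552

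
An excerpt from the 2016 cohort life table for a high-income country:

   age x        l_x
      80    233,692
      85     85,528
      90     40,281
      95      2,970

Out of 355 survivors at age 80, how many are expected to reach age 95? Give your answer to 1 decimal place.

The relevant probability is 2,970/233,692 = 0.012709.
Expected number = 355 × 0.012709 = 4.5.

4.5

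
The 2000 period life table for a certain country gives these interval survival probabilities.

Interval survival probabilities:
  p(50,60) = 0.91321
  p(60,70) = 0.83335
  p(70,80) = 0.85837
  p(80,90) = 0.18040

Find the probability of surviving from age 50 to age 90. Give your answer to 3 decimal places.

0.118

Survival from 50 to 90 is the product of surviving each interval: 0.91321 × 0.83335 × 0.85837 × 0.18040.
= 0.117844.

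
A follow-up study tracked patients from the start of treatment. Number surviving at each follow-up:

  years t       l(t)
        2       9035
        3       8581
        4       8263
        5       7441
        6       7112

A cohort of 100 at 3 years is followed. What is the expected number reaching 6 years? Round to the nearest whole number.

The relevant probability is 7112/8581 = 0.828808.
Expected number = 100 × 0.828808 = 83.

83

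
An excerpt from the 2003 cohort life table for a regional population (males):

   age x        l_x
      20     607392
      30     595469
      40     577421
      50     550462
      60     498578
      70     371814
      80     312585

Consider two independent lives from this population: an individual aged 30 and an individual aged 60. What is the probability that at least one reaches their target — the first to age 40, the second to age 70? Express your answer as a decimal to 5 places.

0.99229

p₁ = l_40/l_30 = 577421/595469 = 0.969691; p₂ = l_70/l_60 = 371814/498578 = 0.745749.
P(at least one) = 1 − (1−p₁)(1−p₂) = 1 − 0.030309 × 0.254251 = 0.992294.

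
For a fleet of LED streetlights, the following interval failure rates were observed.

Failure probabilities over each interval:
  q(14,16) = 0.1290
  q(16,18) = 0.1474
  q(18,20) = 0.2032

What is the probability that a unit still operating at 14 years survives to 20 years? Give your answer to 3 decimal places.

P(survive 14→20) = (1 − 0.1290) × (1 − 0.1474) × (1 − 0.2032).
= 0.8710 × 0.8526 × 0.7968 = 0.591715.

0.592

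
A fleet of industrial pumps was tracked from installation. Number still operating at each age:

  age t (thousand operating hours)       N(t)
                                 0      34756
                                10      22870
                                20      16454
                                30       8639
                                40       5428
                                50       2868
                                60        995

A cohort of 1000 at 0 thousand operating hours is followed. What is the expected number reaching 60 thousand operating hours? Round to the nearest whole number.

29

The relevant probability is 995/34756 = 0.028628.
Expected number = 1000 × 0.028628 = 29.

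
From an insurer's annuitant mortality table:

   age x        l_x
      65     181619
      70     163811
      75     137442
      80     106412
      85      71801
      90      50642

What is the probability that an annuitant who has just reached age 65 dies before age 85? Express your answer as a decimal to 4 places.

P(die before 85 | alive at 65) = 1 − l_85/l_65 = 1 − 71801/181619 = (109818)/181619 = 0.604661.

0.6047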